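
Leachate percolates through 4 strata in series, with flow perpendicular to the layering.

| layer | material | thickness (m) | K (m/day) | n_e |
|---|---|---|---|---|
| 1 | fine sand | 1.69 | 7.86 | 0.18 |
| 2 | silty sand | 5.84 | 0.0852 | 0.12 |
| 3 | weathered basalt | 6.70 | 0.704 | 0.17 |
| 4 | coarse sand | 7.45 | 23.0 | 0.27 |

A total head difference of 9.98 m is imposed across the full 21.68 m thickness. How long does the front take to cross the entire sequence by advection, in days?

32.7

With flow normal to the layers, continuity requires the same specific discharge q through every layer.
Σ(b_i/K_i) = 1.69/7.86 + 5.84/0.0852 + 6.70/0.704 + 7.45/23.0 = 78.60 d.
q = Δh / Σ(b_i/K_i) = 9.98 / 78.60 = 0.1270 m/day.
In each layer the seepage velocity is v_i = q/n_i, so the layer transit time is t_i = b_i·n_i / q:
  layer 1 (fine sand): t_1 = 1.69 × 0.18 / 0.1270 = 2.396 d
  layer 2 (silty sand): t_2 = 5.84 × 0.12 / 0.1270 = 5.519 d
  layer 3 (weathered basalt): t_3 = 6.70 × 0.17 / 0.1270 = 8.971 d
  layer 4 (coarse sand): t_4 = 7.45 × 0.27 / 0.1270 = 15.84 d
Total t = Σ t_i = 32.73 days.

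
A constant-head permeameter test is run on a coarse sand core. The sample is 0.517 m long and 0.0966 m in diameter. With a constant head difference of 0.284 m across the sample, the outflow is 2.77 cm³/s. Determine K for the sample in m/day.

Cross-sectional area A = π·(d/2)² = π × (0.0966/2)² = 0.007329 m².
Convert discharge: 2.77 cm³/s = 2.770e-06 m³/s.
Darcy's law rearranged: K = Q·L / (A·Δh) = 2.770e-06 × 0.517 / (0.007329 × 0.284) = 0.0006880 m/s = 59.45 m/day.

59.4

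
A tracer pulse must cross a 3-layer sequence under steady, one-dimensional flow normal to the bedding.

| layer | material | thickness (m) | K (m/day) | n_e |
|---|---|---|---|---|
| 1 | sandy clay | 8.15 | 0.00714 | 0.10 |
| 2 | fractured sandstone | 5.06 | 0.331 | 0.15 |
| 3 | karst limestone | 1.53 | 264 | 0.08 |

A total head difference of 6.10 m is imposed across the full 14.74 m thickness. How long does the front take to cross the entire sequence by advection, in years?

0.881

With flow normal to the layers, continuity requires the same specific discharge q through every layer.
Σ(b_i/K_i) = 8.15/0.00714 + 5.06/0.331 + 1.53/264 = 1157 d.
q = Δh / Σ(b_i/K_i) = 6.10 / 1157 = 0.005273 m/day.
In each layer the seepage velocity is v_i = q/n_i, so the layer transit time is t_i = b_i·n_i / q:
  layer 1 (sandy clay): t_1 = 8.15 × 0.10 / 0.005273 = 154.5 d
  layer 2 (fractured sandstone): t_2 = 5.06 × 0.15 / 0.005273 = 143.9 d
  layer 3 (karst limestone): t_3 = 1.53 × 0.08 / 0.005273 = 23.21 d
Total t = Σ t_i = 321.7 days = 0.8807 years.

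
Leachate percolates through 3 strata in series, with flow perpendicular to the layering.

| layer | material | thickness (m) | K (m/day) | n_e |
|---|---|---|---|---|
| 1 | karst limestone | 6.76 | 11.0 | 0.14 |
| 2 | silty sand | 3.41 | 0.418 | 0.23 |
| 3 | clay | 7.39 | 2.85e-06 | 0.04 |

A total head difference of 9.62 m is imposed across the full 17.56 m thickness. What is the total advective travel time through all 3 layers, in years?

With flow normal to the layers, continuity requires the same specific discharge q through every layer.
Σ(b_i/K_i) = 6.76/11.0 + 3.41/0.418 + 7.39/2.85e-06 = 2.593e+06 d.
q = Δh / Σ(b_i/K_i) = 9.62 / 2.593e+06 = 3.710e-06 m/day.
In each layer the seepage velocity is v_i = q/n_i, so the layer transit time is t_i = b_i·n_i / q:
  layer 1 (karst limestone): t_1 = 6.76 × 0.14 / 3.710e-06 = 2.551e+05 d
  layer 2 (silty sand): t_2 = 3.41 × 0.23 / 3.710e-06 = 2.114e+05 d
  layer 3 (clay): t_3 = 7.39 × 0.04 / 3.710e-06 = 79677 d
Total t = Σ t_i = 5.462e+05 days = 1495 years.

1500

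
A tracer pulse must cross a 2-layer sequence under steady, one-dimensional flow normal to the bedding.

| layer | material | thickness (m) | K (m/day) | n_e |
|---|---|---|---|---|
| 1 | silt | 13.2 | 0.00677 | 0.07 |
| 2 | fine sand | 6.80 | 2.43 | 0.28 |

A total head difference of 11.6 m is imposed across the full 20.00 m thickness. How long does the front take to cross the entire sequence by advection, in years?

With flow normal to the layers, continuity requires the same specific discharge q through every layer.
Σ(b_i/K_i) = 13.2/0.00677 + 6.80/2.43 = 1953 d.
q = Δh / Σ(b_i/K_i) = 11.6 / 1953 = 0.005941 m/day.
In each layer the seepage velocity is v_i = q/n_i, so the layer transit time is t_i = b_i·n_i / q:
  layer 1 (silt): t_1 = 13.2 × 0.07 / 0.005941 = 155.5 d
  layer 2 (fine sand): t_2 = 6.80 × 0.28 / 0.005941 = 320.5 d
Total t = Σ t_i = 476.0 days = 1.303 years.

1.30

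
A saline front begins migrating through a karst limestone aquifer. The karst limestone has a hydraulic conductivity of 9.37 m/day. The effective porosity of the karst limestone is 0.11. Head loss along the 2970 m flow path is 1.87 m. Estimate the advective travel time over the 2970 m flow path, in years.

152

Hydraulic gradient i = Δh / L = 1.87 / 2970 = 0.0006296.
Darcy flux q = K · i = 9.370 × 0.0006296 = 0.005900 m/day.
Seepage velocity v = q / n_e = 0.005900 / 0.11 = 0.05363 m/day.
Travel time t = L / v = 2970 / 0.05363 = 55376 days = 151.6 years.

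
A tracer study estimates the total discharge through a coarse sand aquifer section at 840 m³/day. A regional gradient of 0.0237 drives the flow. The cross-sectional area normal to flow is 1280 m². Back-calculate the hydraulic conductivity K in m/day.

27.7

Hydraulic gradient i = 0.0237.
From Q = K·A·i, K = Q / (A·i) = 840 / (1280 × 0.02370) = 27.69 m/day.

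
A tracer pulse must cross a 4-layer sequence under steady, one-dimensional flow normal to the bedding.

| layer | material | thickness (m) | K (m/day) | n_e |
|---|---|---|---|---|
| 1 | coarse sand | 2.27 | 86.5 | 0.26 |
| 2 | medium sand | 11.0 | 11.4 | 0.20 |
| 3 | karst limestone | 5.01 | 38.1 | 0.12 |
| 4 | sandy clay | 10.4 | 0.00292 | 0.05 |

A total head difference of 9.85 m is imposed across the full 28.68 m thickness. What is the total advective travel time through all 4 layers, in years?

With flow normal to the layers, continuity requires the same specific discharge q through every layer.
Σ(b_i/K_i) = 2.27/86.5 + 11.0/11.4 + 5.01/38.1 + 10.4/0.00292 = 3563 d.
q = Δh / Σ(b_i/K_i) = 9.85 / 3563 = 0.002765 m/day.
In each layer the seepage velocity is v_i = q/n_i, so the layer transit time is t_i = b_i·n_i / q:
  layer 1 (coarse sand): t_1 = 2.27 × 0.26 / 0.002765 = 213.5 d
  layer 2 (medium sand): t_2 = 11.0 × 0.20 / 0.002765 = 795.7 d
  layer 3 (karst limestone): t_3 = 5.01 × 0.12 / 0.002765 = 217.5 d
  layer 4 (sandy clay): t_4 = 10.4 × 0.05 / 0.002765 = 188.1 d
Total t = Σ t_i = 1415 days = 3.873 years.

3.87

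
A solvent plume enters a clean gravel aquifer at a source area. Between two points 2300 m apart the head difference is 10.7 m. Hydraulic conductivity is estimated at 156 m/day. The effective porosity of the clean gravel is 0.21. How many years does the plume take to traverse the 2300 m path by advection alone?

1.82

Hydraulic gradient i = Δh / L = 10.7 / 2300 = 0.004652.
Darcy flux q = K · i = 156.0 × 0.004652 = 0.7257 m/day.
Seepage velocity v = q / n_e = 0.7257 / 0.21 = 3.456 m/day.
Travel time t = L / v = 2300 / 3.456 = 665.5 days = 1.822 years.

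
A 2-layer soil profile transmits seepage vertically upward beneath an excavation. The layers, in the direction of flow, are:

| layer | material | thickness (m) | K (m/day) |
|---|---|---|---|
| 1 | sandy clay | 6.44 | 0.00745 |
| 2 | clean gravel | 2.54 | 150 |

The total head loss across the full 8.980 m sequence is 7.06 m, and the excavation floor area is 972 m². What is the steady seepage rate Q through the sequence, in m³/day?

Flow is perpendicular to layering, so the layers act in series and the equivalent K is the thickness-weighted harmonic mean.
Total thickness L = 6.44 + 2.54 = 8.980 m.
Σ(b_i/K_i) = 6.44/0.00745 + 2.54/150 = 864.4 d.
K_eq = L / Σ(b_i/K_i) = 8.980 / 864.4 = 0.01039 m/day.
Q = K_eq · A · (Δh/L) = 0.01039 × 972 × (7.06/8.980) = 7.938 m³/day.

7.94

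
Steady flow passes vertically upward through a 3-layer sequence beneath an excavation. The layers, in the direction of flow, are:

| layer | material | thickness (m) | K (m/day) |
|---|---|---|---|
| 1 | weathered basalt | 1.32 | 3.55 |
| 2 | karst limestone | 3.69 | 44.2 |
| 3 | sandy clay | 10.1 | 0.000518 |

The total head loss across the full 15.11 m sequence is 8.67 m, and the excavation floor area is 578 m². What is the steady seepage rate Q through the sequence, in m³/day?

Flow is perpendicular to layering, so the layers act in series and the equivalent K is the thickness-weighted harmonic mean.
Total thickness L = 1.32 + 3.69 + 10.1 = 15.11 m.
Σ(b_i/K_i) = 1.32/3.55 + 3.69/44.2 + 10.1/0.000518 = 19499 d.
K_eq = L / Σ(b_i/K_i) = 15.11 / 19499 = 0.0007749 m/day.
Q = K_eq · A · (Δh/L) = 0.0007749 × 578 × (8.67/15.11) = 0.2570 m³/day.

0.257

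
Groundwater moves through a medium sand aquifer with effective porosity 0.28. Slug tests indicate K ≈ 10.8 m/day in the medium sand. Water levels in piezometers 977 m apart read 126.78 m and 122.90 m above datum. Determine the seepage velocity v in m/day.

Hydraulic gradient i = (126.78 − 122.90) / 977 = 3.88 / 977 = 0.003971.
Darcy flux q = K · i = 10.80 × 0.003971 = 0.04289 m/day.
Seepage velocity v = q / n_e = 0.04289 / 0.28 = 0.1532 m/day.

0.153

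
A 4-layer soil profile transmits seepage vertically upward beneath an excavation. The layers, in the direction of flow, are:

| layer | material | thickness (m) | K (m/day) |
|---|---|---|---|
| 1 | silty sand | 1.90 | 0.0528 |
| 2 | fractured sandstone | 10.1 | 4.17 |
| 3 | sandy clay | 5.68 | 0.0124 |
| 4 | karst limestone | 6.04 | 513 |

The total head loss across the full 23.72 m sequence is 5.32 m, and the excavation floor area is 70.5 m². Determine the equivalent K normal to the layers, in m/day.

0.0478

Flow is perpendicular to layering, so the layers act in series and the equivalent K is the thickness-weighted harmonic mean.
Total thickness L = 1.90 + 10.1 + 5.68 + 6.04 = 23.72 m.
Σ(b_i/K_i) = 1.90/0.0528 + 10.1/4.17 + 5.68/0.0124 + 6.04/513 = 496.5 d.
K_eq = L / Σ(b_i/K_i) = 23.72 / 496.5 = 0.04778 m/day.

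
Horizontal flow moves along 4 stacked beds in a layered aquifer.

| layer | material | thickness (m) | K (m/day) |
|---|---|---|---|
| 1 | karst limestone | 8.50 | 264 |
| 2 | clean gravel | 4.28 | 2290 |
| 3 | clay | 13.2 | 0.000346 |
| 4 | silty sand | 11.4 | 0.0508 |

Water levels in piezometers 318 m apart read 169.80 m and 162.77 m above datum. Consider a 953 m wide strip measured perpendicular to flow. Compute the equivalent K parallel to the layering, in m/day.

Flow is parallel to layering, so each bed carries its own Darcy discharge and the transmissivities add.
Σ(K_i·b_i) = 264×8.50 + 2290×4.28 + 0.000346×13.2 + 0.0508×11.4 = 12046 m²/day.
Total thickness b = 37.38 m, so K_eq = Σ(K_i·b_i)/b = 322.3 m/day.

322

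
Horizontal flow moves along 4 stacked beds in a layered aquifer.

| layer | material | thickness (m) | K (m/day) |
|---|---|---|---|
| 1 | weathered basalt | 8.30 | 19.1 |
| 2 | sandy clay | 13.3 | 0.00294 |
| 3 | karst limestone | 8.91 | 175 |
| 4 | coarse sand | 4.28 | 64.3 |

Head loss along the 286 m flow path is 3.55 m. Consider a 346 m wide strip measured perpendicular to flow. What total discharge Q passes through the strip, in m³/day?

8560

Flow is parallel to layering, so each bed carries its own Darcy discharge and the transmissivities add.
Σ(K_i·b_i) = 19.1×8.30 + 0.00294×13.3 + 175×8.91 + 64.3×4.28 = 1993 m²/day.
Hydraulic gradient i = Δh / L = 3.55 / 286 = 0.01241.
Q = Σ(K_i·b_i) · W · i = 1993 × 346 × 0.01241 = 8560 m³/day.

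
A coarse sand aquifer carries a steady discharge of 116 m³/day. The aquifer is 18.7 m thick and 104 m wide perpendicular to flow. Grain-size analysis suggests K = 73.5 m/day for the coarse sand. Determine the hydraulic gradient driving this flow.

Cross-sectional area A = 104 × 18.7 = 1945 m².
From Q = K·A·i, i = Q / (K·A) = 116 / (73.50 × 1945) = 0.0008115.

0.000812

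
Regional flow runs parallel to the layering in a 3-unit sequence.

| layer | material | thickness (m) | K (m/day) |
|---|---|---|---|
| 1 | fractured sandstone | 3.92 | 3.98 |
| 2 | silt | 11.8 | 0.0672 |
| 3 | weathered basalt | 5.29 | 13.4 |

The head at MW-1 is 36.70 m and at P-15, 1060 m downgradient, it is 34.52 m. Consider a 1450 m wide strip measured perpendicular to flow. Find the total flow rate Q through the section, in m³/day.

Flow is parallel to layering, so each bed carries its own Darcy discharge and the transmissivities add.
Σ(K_i·b_i) = 3.98×3.92 + 0.0672×11.8 + 13.4×5.29 = 87.28 m²/day.
Hydraulic gradient i = (36.70 − 34.52) / 1060 = 2.18 / 1060 = 0.002057.
Q = Σ(K_i·b_i) · W · i = 87.28 × 1450 × 0.002057 = 260.3 m³/day.

260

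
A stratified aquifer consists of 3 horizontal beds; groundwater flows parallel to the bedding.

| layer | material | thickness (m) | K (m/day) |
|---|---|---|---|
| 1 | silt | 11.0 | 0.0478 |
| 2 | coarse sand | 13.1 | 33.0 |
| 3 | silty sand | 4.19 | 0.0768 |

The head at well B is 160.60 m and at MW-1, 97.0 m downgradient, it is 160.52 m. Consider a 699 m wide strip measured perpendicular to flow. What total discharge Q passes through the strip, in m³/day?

250

Flow is parallel to layering, so each bed carries its own Darcy discharge and the transmissivities add.
Σ(K_i·b_i) = 0.0478×11.0 + 33.0×13.1 + 0.0768×4.19 = 433.1 m²/day.
Hydraulic gradient i = (160.60 − 160.52) / 97.0 = 0.08 / 97.0 = 0.0008247.
Q = Σ(K_i·b_i) · W · i = 433.1 × 699 × 0.0008247 = 249.7 m³/day.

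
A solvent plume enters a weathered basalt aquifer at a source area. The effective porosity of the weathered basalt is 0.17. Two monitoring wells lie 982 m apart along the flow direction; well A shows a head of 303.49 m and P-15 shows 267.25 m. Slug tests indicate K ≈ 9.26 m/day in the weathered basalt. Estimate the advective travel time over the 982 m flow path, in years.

1.34

Hydraulic gradient i = (303.49 − 267.25) / 982 = 36.24 / 982 = 0.03690.
Darcy flux q = K · i = 9.260 × 0.03690 = 0.3417 m/day.
Seepage velocity v = q / n_e = 0.3417 / 0.17 = 2.010 m/day.
Travel time t = L / v = 982 / 2.010 = 488.5 days = 1.337 years.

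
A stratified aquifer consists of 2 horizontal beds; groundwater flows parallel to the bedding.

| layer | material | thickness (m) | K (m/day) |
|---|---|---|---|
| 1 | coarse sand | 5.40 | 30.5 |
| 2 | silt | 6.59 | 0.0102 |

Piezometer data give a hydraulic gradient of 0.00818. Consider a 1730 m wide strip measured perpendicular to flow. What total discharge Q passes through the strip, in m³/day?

Flow is parallel to layering, so each bed carries its own Darcy discharge and the transmissivities add.
Σ(K_i·b_i) = 30.5×5.40 + 0.0102×6.59 = 164.8 m²/day.
Hydraulic gradient i = 0.00818.
Q = Σ(K_i·b_i) · W · i = 164.8 × 1730 × 0.008180 = 2332 m³/day.

2330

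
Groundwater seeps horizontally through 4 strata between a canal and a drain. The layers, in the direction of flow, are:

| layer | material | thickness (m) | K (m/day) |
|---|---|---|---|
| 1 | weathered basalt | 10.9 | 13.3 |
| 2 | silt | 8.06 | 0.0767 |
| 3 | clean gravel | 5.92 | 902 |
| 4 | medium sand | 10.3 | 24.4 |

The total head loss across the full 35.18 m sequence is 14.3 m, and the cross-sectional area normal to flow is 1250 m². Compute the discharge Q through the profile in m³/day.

168

Flow is perpendicular to layering, so the layers act in series and the equivalent K is the thickness-weighted harmonic mean.
Total thickness L = 10.9 + 8.06 + 5.92 + 10.3 = 35.18 m.
Σ(b_i/K_i) = 10.9/13.3 + 8.06/0.0767 + 5.92/902 + 10.3/24.4 = 106.3 d.
K_eq = L / Σ(b_i/K_i) = 35.18 / 106.3 = 0.3308 m/day.
Q = K_eq · A · (Δh/L) = 0.3308 × 1250 × (14.3/35.18) = 168.1 m³/day.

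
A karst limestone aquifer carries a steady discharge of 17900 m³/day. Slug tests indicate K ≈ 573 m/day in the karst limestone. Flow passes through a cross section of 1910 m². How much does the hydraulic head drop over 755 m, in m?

From Q = K·A·i, i = Q / (K·A) = 17900 / (573.0 × 1910) = 0.01636.
Head loss Δh = i · L = 0.01636 × 755 = 12.35 m.

12.3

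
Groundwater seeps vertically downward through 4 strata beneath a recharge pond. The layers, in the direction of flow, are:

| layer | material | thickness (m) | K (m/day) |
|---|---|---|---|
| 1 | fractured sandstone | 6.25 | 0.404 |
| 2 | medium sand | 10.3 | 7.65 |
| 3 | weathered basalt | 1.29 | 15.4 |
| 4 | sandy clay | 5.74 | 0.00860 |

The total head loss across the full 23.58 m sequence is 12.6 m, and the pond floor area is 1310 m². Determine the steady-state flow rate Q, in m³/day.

Flow is perpendicular to layering, so the layers act in series and the equivalent K is the thickness-weighted harmonic mean.
Total thickness L = 6.25 + 10.3 + 1.29 + 5.74 = 23.58 m.
Σ(b_i/K_i) = 6.25/0.404 + 10.3/7.65 + 1.29/15.4 + 5.74/0.00860 = 684.3 d.
K_eq = L / Σ(b_i/K_i) = 23.58 / 684.3 = 0.03446 m/day.
Q = K_eq · A · (Δh/L) = 0.03446 × 1310 × (12.6/23.58) = 24.12 m³/day.

24.1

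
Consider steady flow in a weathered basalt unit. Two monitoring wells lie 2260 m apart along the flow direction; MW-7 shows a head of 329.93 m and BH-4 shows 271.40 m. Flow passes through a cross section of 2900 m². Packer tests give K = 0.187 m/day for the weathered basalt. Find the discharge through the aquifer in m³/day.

14.0

Hydraulic gradient i = (329.93 − 271.40) / 2260 = 58.53 / 2260 = 0.02590.
Darcy's law: Q = K · A · i = 0.1870 × 2900 × 0.02590 = 14.04 m³/day.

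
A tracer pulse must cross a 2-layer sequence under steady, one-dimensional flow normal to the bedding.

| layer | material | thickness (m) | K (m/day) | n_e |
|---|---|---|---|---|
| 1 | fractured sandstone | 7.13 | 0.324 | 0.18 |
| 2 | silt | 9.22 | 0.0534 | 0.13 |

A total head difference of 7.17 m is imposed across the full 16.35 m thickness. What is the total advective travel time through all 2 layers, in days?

With flow normal to the layers, continuity requires the same specific discharge q through every layer.
Σ(b_i/K_i) = 7.13/0.324 + 9.22/0.0534 = 194.7 d.
q = Δh / Σ(b_i/K_i) = 7.17 / 194.7 = 0.03683 m/day.
In each layer the seepage velocity is v_i = q/n_i, so the layer transit time is t_i = b_i·n_i / q:
  layer 1 (fractured sandstone): t_1 = 7.13 × 0.18 / 0.03683 = 34.84 d
  layer 2 (silt): t_2 = 9.22 × 0.13 / 0.03683 = 32.54 d
Total t = Σ t_i = 67.39 days.

67.4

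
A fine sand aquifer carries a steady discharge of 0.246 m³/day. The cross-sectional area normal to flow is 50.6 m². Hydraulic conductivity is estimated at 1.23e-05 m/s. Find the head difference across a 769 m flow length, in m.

3.52

Convert K: 1.23e-05 m/s × 86400 = 1.063 m/day.
From Q = K·A·i, i = Q / (K·A) = 0.246 / (1.063 × 50.60) = 0.004575.
Head loss Δh = i · L = 0.004575 × 769 = 3.518 m.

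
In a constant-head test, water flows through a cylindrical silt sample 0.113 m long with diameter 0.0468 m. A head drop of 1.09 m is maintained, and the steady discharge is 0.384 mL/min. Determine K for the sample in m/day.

Cross-sectional area A = π·(d/2)² = π × (0.0468/2)² = 0.001720 m².
Convert discharge: 0.384 mL/min = 6.400e-09 m³/s.
Darcy's law rearranged: K = Q·L / (A·Δh) = 6.400e-09 × 0.113 / (0.001720 × 1.09) = 3.857e-07 m/s = 0.03332 m/day.

0.0333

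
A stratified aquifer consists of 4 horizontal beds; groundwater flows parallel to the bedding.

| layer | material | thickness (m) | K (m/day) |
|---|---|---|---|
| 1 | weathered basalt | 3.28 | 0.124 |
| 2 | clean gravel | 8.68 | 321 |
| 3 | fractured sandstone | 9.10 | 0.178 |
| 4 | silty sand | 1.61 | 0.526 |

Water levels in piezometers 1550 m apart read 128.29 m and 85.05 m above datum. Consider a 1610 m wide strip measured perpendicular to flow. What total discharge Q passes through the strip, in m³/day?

125000

Flow is parallel to layering, so each bed carries its own Darcy discharge and the transmissivities add.
Σ(K_i·b_i) = 0.124×3.28 + 321×8.68 + 0.178×9.10 + 0.526×1.61 = 2789 m²/day.
Hydraulic gradient i = (128.29 − 85.05) / 1550 = 43.24 / 1550 = 0.02790.
Q = Σ(K_i·b_i) · W · i = 2789 × 1610 × 0.02790 = 1.253e+05 m³/day.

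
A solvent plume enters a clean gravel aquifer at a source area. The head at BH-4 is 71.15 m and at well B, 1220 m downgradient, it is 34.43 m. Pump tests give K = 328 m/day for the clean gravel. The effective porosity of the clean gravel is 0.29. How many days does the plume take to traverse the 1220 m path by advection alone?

Hydraulic gradient i = (71.15 − 34.43) / 1220 = 36.72 / 1220 = 0.03010.
Darcy flux q = K · i = 328.0 × 0.03010 = 9.872 m/day.
Seepage velocity v = q / n_e = 9.872 / 0.29 = 34.04 m/day.
Travel time t = L / v = 1220 / 34.04 = 35.84 days.

35.8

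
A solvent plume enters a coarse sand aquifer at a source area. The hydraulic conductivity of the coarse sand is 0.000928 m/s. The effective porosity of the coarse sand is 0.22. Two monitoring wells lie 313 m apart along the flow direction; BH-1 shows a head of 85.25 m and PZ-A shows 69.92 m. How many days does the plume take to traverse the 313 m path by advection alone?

17.5

Convert K: 0.000928 m/s × 86400 = 80.18 m/day.
Hydraulic gradient i = (85.25 − 69.92) / 313 = 15.33 / 313 = 0.04898.
Darcy flux q = K · i = 80.18 × 0.04898 = 3.927 m/day.
Seepage velocity v = q / n_e = 3.927 / 0.22 = 17.85 m/day.
Travel time t = L / v = 313 / 17.85 = 17.54 days.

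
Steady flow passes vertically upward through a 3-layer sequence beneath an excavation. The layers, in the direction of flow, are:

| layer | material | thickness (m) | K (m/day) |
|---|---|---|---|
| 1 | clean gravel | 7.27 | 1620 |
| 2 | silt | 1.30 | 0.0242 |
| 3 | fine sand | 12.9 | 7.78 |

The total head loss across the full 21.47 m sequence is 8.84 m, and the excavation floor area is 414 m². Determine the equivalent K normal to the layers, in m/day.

Flow is perpendicular to layering, so the layers act in series and the equivalent K is the thickness-weighted harmonic mean.
Total thickness L = 7.27 + 1.30 + 12.9 = 21.47 m.
Σ(b_i/K_i) = 7.27/1620 + 1.30/0.0242 + 12.9/7.78 = 55.38 d.
K_eq = L / Σ(b_i/K_i) = 21.47 / 55.38 = 0.3877 m/day.

0.388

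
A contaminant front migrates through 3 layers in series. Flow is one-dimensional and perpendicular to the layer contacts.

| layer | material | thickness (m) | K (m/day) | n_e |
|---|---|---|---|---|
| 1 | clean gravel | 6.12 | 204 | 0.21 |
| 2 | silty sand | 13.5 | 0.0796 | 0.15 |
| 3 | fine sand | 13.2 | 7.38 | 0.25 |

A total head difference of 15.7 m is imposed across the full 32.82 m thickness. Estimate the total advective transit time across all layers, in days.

With flow normal to the layers, continuity requires the same specific discharge q through every layer.
Σ(b_i/K_i) = 6.12/204 + 13.5/0.0796 + 13.2/7.38 = 171.4 d.
q = Δh / Σ(b_i/K_i) = 15.7 / 171.4 = 0.09159 m/day.
In each layer the seepage velocity is v_i = q/n_i, so the layer transit time is t_i = b_i·n_i / q:
  layer 1 (clean gravel): t_1 = 6.12 × 0.21 / 0.09159 = 14.03 d
  layer 2 (silty sand): t_2 = 13.5 × 0.15 / 0.09159 = 22.11 d
  layer 3 (fine sand): t_3 = 13.2 × 0.25 / 0.09159 = 36.03 d
Total t = Σ t_i = 72.17 days.

72.2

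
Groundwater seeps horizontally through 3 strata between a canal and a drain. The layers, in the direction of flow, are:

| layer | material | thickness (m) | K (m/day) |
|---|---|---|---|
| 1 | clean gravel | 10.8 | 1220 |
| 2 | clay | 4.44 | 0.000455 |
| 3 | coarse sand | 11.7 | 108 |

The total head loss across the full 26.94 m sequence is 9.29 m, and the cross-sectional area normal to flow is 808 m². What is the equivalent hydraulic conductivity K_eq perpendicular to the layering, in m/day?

Flow is perpendicular to layering, so the layers act in series and the equivalent K is the thickness-weighted harmonic mean.
Total thickness L = 10.8 + 4.44 + 11.7 = 26.94 m.
Σ(b_i/K_i) = 10.8/1220 + 4.44/0.000455 + 11.7/108 = 9758 d.
K_eq = L / Σ(b_i/K_i) = 26.94 / 9758 = 0.002761 m/day.

0.00276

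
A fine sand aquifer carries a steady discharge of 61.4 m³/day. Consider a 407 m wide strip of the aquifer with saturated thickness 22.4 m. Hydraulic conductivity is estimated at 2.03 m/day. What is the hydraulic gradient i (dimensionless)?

Cross-sectional area A = 407 × 22.4 = 9117 m².
From Q = K·A·i, i = Q / (K·A) = 61.4 / (2.030 × 9117) = 0.003318.

0.00332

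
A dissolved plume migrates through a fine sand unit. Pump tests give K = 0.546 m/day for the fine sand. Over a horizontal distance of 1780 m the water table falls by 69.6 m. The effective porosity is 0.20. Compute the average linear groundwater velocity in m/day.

0.107

Hydraulic gradient i = Δh / L = 69.6 / 1780 = 0.03910.
Darcy flux q = K · i = 0.5460 × 0.03910 = 0.02135 m/day.
Seepage velocity v = q / n_e = 0.02135 / 0.20 = 0.1067 m/day.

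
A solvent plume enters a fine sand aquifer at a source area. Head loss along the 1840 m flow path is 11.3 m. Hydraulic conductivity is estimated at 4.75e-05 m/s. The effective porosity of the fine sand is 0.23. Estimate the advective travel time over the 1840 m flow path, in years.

Convert K: 4.75e-05 m/s × 86400 = 4.104 m/day.
Hydraulic gradient i = Δh / L = 11.3 / 1840 = 0.006141.
Darcy flux q = K · i = 4.104 × 0.006141 = 0.02520 m/day.
Seepage velocity v = q / n_e = 0.02520 / 0.23 = 0.1096 m/day.
Travel time t = L / v = 1840 / 0.1096 = 16791 days = 45.97 years.

46.0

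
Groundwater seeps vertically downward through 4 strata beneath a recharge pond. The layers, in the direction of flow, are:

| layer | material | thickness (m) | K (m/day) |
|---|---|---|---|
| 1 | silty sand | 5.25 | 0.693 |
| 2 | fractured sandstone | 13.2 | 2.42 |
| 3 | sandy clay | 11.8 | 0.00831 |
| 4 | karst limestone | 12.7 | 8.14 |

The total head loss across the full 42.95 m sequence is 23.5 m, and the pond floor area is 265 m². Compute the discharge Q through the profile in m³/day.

Flow is perpendicular to layering, so the layers act in series and the equivalent K is the thickness-weighted harmonic mean.
Total thickness L = 5.25 + 13.2 + 11.8 + 12.7 = 42.95 m.
Σ(b_i/K_i) = 5.25/0.693 + 13.2/2.42 + 11.8/0.00831 + 12.7/8.14 = 1435 d.
K_eq = L / Σ(b_i/K_i) = 42.95 / 1435 = 0.02994 m/day.
Q = K_eq · A · (Δh/L) = 0.02994 × 265 × (23.5/42.95) = 4.341 m³/day.

4.34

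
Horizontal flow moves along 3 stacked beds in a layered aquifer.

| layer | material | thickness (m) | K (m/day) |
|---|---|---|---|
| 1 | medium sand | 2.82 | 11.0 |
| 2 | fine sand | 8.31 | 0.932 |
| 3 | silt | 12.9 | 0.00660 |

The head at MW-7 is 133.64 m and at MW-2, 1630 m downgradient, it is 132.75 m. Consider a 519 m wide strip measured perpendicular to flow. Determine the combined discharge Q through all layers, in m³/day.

Flow is parallel to layering, so each bed carries its own Darcy discharge and the transmissivities add.
Σ(K_i·b_i) = 11.0×2.82 + 0.932×8.31 + 0.00660×12.9 = 38.85 m²/day.
Hydraulic gradient i = (133.64 − 132.75) / 1630 = 0.89 / 1630 = 0.0005460.
Q = Σ(K_i·b_i) · W · i = 38.85 × 519 × 0.0005460 = 11.01 m³/day.

11.0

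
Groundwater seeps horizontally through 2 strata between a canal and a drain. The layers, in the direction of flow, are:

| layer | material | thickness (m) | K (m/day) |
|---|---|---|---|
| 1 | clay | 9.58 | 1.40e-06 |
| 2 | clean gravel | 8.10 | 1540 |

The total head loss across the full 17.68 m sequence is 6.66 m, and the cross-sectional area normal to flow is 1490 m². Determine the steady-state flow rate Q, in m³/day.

Flow is perpendicular to layering, so the layers act in series and the equivalent K is the thickness-weighted harmonic mean.
Total thickness L = 9.58 + 8.10 = 17.68 m.
Σ(b_i/K_i) = 9.58/1.40e-06 + 8.10/1540 = 6.843e+06 d.
K_eq = L / Σ(b_i/K_i) = 17.68 / 6.843e+06 = 2.584e-06 m/day.
Q = K_eq · A · (Δh/L) = 2.584e-06 × 1490 × (6.66/17.68) = 0.001450 m³/day.

0.00145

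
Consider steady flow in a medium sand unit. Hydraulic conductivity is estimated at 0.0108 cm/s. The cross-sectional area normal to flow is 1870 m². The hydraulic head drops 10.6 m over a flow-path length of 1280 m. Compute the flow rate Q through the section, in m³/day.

145

Convert K: 0.0108 cm/s × 864 = 9.331 m/day.
Hydraulic gradient i = Δh / L = 10.6 / 1280 = 0.008281.
Darcy's law: Q = K · A · i = 9.331 × 1870 × 0.008281 = 144.5 m³/day.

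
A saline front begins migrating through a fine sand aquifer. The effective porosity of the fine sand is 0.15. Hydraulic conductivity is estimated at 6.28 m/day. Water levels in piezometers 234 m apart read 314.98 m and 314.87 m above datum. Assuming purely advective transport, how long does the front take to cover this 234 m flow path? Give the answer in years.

32.6

Hydraulic gradient i = (314.98 − 314.87) / 234 = 0.11 / 234 = 0.0004701.
Darcy flux q = K · i = 6.280 × 0.0004701 = 0.002952 m/day.
Seepage velocity v = q / n_e = 0.002952 / 0.15 = 0.01968 m/day.
Travel time t = L / v = 234 / 0.01968 = 11890 days = 32.55 years.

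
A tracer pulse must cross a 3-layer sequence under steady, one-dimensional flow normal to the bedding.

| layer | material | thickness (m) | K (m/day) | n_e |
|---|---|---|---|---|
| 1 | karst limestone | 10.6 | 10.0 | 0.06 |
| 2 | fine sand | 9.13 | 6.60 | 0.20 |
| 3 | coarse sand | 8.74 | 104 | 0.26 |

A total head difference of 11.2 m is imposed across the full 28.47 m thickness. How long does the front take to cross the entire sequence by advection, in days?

1.07

With flow normal to the layers, continuity requires the same specific discharge q through every layer.
Σ(b_i/K_i) = 10.6/10.0 + 9.13/6.60 + 8.74/104 = 2.527 d.
q = Δh / Σ(b_i/K_i) = 11.2 / 2.527 = 4.431 m/day.
In each layer the seepage velocity is v_i = q/n_i, so the layer transit time is t_i = b_i·n_i / q:
  layer 1 (karst limestone): t_1 = 10.6 × 0.06 / 4.431 = 0.1435 d
  layer 2 (fine sand): t_2 = 9.13 × 0.20 / 4.431 = 0.4121 d
  layer 3 (coarse sand): t_3 = 8.74 × 0.26 / 4.431 = 0.5128 d
Total t = Σ t_i = 1.068 days.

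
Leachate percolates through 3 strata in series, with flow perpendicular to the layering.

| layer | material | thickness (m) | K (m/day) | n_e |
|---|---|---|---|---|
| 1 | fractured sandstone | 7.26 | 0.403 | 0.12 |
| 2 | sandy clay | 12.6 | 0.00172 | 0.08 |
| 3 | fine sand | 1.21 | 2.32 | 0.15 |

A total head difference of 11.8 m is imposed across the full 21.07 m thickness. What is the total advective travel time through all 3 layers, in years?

With flow normal to the layers, continuity requires the same specific discharge q through every layer.
Σ(b_i/K_i) = 7.26/0.403 + 12.6/0.00172 + 1.21/2.32 = 7344 d.
q = Δh / Σ(b_i/K_i) = 11.8 / 7344 = 0.001607 m/day.
In each layer the seepage velocity is v_i = q/n_i, so the layer transit time is t_i = b_i·n_i / q:
  layer 1 (fractured sandstone): t_1 = 7.26 × 0.12 / 0.001607 = 542.2 d
  layer 2 (sandy clay): t_2 = 12.6 × 0.08 / 0.001607 = 627.4 d
  layer 3 (fine sand): t_3 = 1.21 × 0.15 / 0.001607 = 113.0 d
Total t = Σ t_i = 1283 days = 3.511 years.

3.51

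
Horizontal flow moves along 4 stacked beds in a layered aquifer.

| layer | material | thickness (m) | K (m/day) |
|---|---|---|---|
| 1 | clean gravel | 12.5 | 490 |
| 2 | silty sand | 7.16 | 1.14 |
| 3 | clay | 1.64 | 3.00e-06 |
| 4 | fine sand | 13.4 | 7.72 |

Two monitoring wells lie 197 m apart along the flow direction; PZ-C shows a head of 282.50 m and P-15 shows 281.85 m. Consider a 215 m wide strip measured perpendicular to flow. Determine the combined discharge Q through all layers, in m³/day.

Flow is parallel to layering, so each bed carries its own Darcy discharge and the transmissivities add.
Σ(K_i·b_i) = 490×12.5 + 1.14×7.16 + 3.00e-06×1.64 + 7.72×13.4 = 6237 m²/day.
Hydraulic gradient i = (282.50 − 281.85) / 197 = 0.65 / 197 = 0.003299.
Q = Σ(K_i·b_i) · W · i = 6237 × 215 × 0.003299 = 4424 m³/day.

4420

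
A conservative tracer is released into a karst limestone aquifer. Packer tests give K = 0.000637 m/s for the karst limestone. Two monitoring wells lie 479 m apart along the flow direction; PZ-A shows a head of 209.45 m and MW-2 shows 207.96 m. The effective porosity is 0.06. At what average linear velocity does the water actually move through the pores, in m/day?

Convert K: 0.000637 m/s × 86400 = 55.04 m/day.
Hydraulic gradient i = (209.45 − 207.96) / 479 = 1.49 / 479 = 0.003111.
Darcy flux q = K · i = 55.04 × 0.003111 = 0.1712 m/day.
Seepage velocity v = q / n_e = 0.1712 / 0.06 = 2.853 m/day.

2.85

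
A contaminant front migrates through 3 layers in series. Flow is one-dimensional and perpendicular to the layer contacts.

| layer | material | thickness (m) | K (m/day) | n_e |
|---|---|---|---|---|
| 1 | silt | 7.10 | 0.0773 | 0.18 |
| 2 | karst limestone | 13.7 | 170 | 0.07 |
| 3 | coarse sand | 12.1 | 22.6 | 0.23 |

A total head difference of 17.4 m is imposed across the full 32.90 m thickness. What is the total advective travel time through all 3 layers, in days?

With flow normal to the layers, continuity requires the same specific discharge q through every layer.
Σ(b_i/K_i) = 7.10/0.0773 + 13.7/170 + 12.1/22.6 = 92.47 d.
q = Δh / Σ(b_i/K_i) = 17.4 / 92.47 = 0.1882 m/day.
In each layer the seepage velocity is v_i = q/n_i, so the layer transit time is t_i = b_i·n_i / q:
  layer 1 (silt): t_1 = 7.10 × 0.18 / 0.1882 = 6.791 d
  layer 2 (karst limestone): t_2 = 13.7 × 0.07 / 0.1882 = 5.096 d
  layer 3 (coarse sand): t_3 = 12.1 × 0.23 / 0.1882 = 14.79 d
Total t = Σ t_i = 26.68 days.

26.7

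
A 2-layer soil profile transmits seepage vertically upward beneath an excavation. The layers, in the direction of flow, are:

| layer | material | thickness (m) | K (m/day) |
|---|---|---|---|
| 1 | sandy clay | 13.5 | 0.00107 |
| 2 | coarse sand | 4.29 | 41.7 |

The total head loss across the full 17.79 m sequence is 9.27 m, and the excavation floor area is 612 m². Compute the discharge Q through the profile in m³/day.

Flow is perpendicular to layering, so the layers act in series and the equivalent K is the thickness-weighted harmonic mean.
Total thickness L = 13.5 + 4.29 = 17.79 m.
Σ(b_i/K_i) = 13.5/0.00107 + 4.29/41.7 = 12617 d.
K_eq = L / Σ(b_i/K_i) = 17.79 / 12617 = 0.001410 m/day.
Q = K_eq · A · (Δh/L) = 0.001410 × 612 × (9.27/17.79) = 0.4497 m³/day.

0.450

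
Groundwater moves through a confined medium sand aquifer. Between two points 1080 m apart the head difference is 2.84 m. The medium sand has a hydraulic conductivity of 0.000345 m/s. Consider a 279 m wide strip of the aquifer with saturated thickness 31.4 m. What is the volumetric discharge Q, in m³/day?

Convert K: 0.000345 m/s × 86400 = 29.81 m/day.
Cross-sectional area A = 279 × 31.4 = 8761 m².
Hydraulic gradient i = Δh / L = 2.84 / 1080 = 0.002630.
Darcy's law: Q = K · A · i = 29.81 × 8761 × 0.002630 = 686.7 m³/day.

687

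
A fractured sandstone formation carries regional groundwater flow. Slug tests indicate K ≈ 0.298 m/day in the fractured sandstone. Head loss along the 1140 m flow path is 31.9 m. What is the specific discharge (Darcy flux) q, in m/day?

0.00834

Hydraulic gradient i = Δh / L = 31.9 / 1140 = 0.02798.
Specific discharge q = K · i = 0.2980 × 0.02798 = 0.008339 m/day.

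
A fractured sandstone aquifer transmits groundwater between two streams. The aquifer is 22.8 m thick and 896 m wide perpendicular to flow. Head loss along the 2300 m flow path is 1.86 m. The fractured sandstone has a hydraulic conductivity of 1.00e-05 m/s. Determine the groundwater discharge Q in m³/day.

14.3

Convert K: 1.00e-05 m/s × 86400 = 0.8640 m/day.
Cross-sectional area A = 896 × 22.8 = 20429 m².
Hydraulic gradient i = Δh / L = 1.86 / 2300 = 0.0008087.
Darcy's law: Q = K · A · i = 0.8640 × 20429 × 0.0008087 = 14.27 m³/day.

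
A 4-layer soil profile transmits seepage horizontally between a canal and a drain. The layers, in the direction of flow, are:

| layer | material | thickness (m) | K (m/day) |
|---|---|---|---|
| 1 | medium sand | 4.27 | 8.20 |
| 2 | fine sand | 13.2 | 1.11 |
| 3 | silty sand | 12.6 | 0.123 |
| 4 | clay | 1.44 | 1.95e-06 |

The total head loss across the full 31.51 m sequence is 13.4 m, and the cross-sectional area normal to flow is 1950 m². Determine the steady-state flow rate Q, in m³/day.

Flow is perpendicular to layering, so the layers act in series and the equivalent K is the thickness-weighted harmonic mean.
Total thickness L = 4.27 + 13.2 + 12.6 + 1.44 = 31.51 m.
Σ(b_i/K_i) = 4.27/8.20 + 13.2/1.11 + 12.6/0.123 + 1.44/1.95e-06 = 7.386e+05 d.
K_eq = L / Σ(b_i/K_i) = 31.51 / 7.386e+05 = 4.266e-05 m/day.
Q = K_eq · A · (Δh/L) = 4.266e-05 × 1950 × (13.4/31.51) = 0.03538 m³/day.

0.0354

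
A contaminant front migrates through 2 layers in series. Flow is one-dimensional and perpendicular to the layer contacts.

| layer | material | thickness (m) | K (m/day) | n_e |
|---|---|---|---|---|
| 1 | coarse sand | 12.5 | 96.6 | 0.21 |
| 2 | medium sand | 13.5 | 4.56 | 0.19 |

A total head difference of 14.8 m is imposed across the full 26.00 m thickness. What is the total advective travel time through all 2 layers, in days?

1.08

With flow normal to the layers, continuity requires the same specific discharge q through every layer.
Σ(b_i/K_i) = 12.5/96.6 + 13.5/4.56 = 3.090 d.
q = Δh / Σ(b_i/K_i) = 14.8 / 3.090 = 4.790 m/day.
In each layer the seepage velocity is v_i = q/n_i, so the layer transit time is t_i = b_i·n_i / q:
  layer 1 (coarse sand): t_1 = 12.5 × 0.21 / 4.790 = 0.5480 d
  layer 2 (medium sand): t_2 = 13.5 × 0.19 / 4.790 = 0.5355 d
Total t = Σ t_i = 1.084 days.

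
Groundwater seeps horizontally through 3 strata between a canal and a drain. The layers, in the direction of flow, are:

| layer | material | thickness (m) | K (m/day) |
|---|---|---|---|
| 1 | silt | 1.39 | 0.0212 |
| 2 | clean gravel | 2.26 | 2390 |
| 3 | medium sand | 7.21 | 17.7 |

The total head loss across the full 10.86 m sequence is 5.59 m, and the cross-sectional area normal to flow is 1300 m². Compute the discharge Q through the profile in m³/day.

Flow is perpendicular to layering, so the layers act in series and the equivalent K is the thickness-weighted harmonic mean.
Total thickness L = 1.39 + 2.26 + 7.21 = 10.86 m.
Σ(b_i/K_i) = 1.39/0.0212 + 2.26/2390 + 7.21/17.7 = 65.97 d.
K_eq = L / Σ(b_i/K_i) = 10.86 / 65.97 = 0.1646 m/day.
Q = K_eq · A · (Δh/L) = 0.1646 × 1300 × (5.59/10.86) = 110.1 m³/day.

110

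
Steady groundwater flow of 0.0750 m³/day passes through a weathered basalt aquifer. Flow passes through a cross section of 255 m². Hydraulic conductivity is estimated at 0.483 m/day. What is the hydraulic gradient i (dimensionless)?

From Q = K·A·i, i = Q / (K·A) = 0.0750 / (0.4830 × 255.0) = 0.0006089.

0.000609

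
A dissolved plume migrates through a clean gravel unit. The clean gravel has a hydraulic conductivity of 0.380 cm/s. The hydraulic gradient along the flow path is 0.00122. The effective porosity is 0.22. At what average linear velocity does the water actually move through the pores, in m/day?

1.82

Convert K: 0.380 cm/s × 864 = 328.3 m/day.
Hydraulic gradient i = 0.00122.
Darcy flux q = K · i = 328.3 × 0.001220 = 0.4006 m/day.
Seepage velocity v = q / n_e = 0.4006 / 0.22 = 1.821 m/day.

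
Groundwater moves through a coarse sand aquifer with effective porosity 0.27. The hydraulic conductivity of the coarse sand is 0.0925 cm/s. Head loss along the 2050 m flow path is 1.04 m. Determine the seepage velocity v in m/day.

0.150

Convert K: 0.0925 cm/s × 864 = 79.92 m/day.
Hydraulic gradient i = Δh / L = 1.04 / 2050 = 0.0005073.
Darcy flux q = K · i = 79.92 × 0.0005073 = 0.04054 m/day.
Seepage velocity v = q / n_e = 0.04054 / 0.27 = 0.1502 m/day.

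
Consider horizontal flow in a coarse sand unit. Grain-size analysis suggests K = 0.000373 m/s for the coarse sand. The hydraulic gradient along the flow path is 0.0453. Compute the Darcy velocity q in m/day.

Convert K: 0.000373 m/s × 86400 = 32.23 m/day.
Hydraulic gradient i = 0.0453.
Specific discharge q = K · i = 32.23 × 0.04530 = 1.460 m/day.

1.46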